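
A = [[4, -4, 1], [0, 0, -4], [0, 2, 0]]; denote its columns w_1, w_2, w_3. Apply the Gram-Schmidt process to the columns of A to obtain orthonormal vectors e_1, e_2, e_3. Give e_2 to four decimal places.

w_1 = (4, 0, 0); ‖w_1‖ = 4.0000, so e_1 = (1.0000, 0.0000, 0.0000).
e_1·w_2 = 1.0000·(-4) + 0.0000·0 + 0.0000·2 = -4.0000.
u_2 = w_2 + 4.0000·e_1 = (0.0000, 0.0000, 2.0000).
‖u_2‖ = 2.0000, so e_2 = (0.0000, 0.0000, 1.0000).

e_2 = (0.0000, 0.0000, 1.0000)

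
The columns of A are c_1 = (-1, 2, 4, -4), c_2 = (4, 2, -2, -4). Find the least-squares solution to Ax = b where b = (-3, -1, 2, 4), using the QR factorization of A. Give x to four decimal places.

c_1 = (-1, 2, 4, -4); ‖c_1‖ = 6.0828, so e_1 = (-0.1644, 0.3288, 0.6576, -0.6576).
e_1·c_2 = (-0.1644)·4 + 0.3288·2 + 0.6576·(-2) + (-0.6576)·(-4) = 1.3152.
u_2 = c_2 − 1.3152·e_1 = (4.2162, 1.5676, -2.8649, -3.1351).
‖u_2‖ = 6.1863, so e_2 = (0.6815, 0.2534, -0.4631, -0.5068).
Qᵀb = (-1.1508, -5.2514).
Back-substitute: x_2 = -5.2514/6.1863 = -0.8489.
x_1 = (-1.1508 − 1.3152·(-0.8489))/6.0828 = -0.0056.

x = (-0.0056, -0.8489)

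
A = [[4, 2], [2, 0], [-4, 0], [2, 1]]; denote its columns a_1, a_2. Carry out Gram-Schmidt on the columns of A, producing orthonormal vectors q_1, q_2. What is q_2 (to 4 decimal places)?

q_1 = a_1/‖a_1‖ = (4, 2, -4, 2)/6.3246 = (0.6325, 0.3162, -0.6325, 0.3162).
r_{12} = q_1·a_2 = 1.5811.
u_2 = a_2 − 1.5811·q_1 = (1.0000, -0.5000, 1.0000, 0.5000).
‖u_2‖ = 1.5811, so q_2 = (0.6325, -0.3162, 0.6325, 0.3162).

q_2 = (0.6325, -0.3162, 0.6325, 0.3162)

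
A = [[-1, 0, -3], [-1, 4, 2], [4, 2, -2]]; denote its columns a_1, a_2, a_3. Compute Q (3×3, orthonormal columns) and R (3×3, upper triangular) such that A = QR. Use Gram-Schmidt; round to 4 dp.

Q = [[-0.2357, 0.0508, -0.9705], [-0.2357, 0.9658, 0.1078], [0.9428, 0.2542, -0.2157]], R = [[4.2426, 0.9428, -1.6499], [0.0000, 4.3716, 1.2708], [0.0000, 0.0000, 3.5585]]

a_1 = (-1, -1, 4); ‖a_1‖ = 4.2426, so e_1 = (-0.2357, -0.2357, 0.9428).
e_1·a_2 = (-0.2357)·0 + (-0.2357)·4 + 0.9428·2 = 0.9428.
u_2 = a_2 − 0.9428·e_1 = (0.2222, 4.2222, 1.1111).
‖u_2‖ = 4.3716, so e_2 = (0.0508, 0.9658, 0.2542).
e_1·a_3 = (-0.2357)·(-3) + (-0.2357)·2 + 0.9428·(-2) = -1.6499; e_2·a_3 = 0.0508·(-3) + 0.9658·2 + 0.2542·(-2) = 1.2708.
u_3 = a_3 + 1.6499·e_1 − 1.2708·e_2 = (-3.4535, 0.3837, -0.7674).
‖u_3‖ = 3.5585, so e_3 = (-0.9705, 0.1078, -0.2157).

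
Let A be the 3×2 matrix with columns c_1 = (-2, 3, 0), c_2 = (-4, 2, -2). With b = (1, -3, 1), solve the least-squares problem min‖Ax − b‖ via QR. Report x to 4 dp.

e_1 = c_1/‖c_1‖ = (-2, 3, 0)/3.6056 = (-0.5547, 0.8321, 0.0000).
r_{12} = e_1·c_2 = 3.8829.
u_2 = c_2 − 3.8829·e_1 = (-1.8462, -1.2308, -2.0000).
‖u_2‖ = 2.9872, so e_2 = (-0.6180, -0.4120, -0.6695).
Qᵀb = (-3.0509, -0.0515).
Back-substitute: x_2 = -0.0515/2.9872 = -0.0172.
x_1 = (-3.0509 − 3.8829·(-0.0172))/3.6056 = -0.8276.

x = (-0.8276, -0.0172)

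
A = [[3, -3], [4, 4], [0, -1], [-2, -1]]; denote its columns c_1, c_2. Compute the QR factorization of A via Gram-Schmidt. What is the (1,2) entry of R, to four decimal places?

q_1 = c_1/‖c_1‖ = (3, 4, 0, -2)/5.3852 = (0.5571, 0.7428, 0.0000, -0.3714).
r_{12} = q_1·c_2 = 1.6713.

r_{12} = 1.6713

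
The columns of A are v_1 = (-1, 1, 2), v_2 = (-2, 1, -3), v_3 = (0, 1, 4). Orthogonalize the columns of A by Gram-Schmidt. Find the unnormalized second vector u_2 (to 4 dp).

u_2 = (-2.5000, 1.5000, -2.0000)

v_1 = (-1, 1, 2); ‖v_1‖ = 2.4495, so e_1 = (-0.4082, 0.4082, 0.8165).
e_1·v_2 = (-0.4082)·(-2) + 0.4082·1 + 0.8165·(-3) = -1.2247.
u_2 = v_2 + 1.2247·e_1 = (-2.5000, 1.5000, -2.0000).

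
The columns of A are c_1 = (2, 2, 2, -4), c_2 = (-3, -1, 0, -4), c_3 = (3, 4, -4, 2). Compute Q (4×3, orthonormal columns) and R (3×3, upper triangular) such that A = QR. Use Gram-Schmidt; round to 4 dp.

Q = [[0.3780, -0.7334, 0.0127], [0.3780, -0.3227, 0.5342], [0.3780, -0.1173, -0.8331], [-0.7559, -0.5867, -0.1431]], R = [[5.2915, 1.5119, -0.3780], [0.0000, 4.8697, -4.1950], [0.0000, 0.0000, 5.2210]]

c_1 = (2, 2, 2, -4); ‖c_1‖ = 5.2915, so e_1 = (0.3780, 0.3780, 0.3780, -0.7559).
e_1·c_2 = 0.3780·(-3) + 0.3780·(-1) + 0.3780·0 + (-0.7559)·(-4) = 1.5119.
u_2 = c_2 − 1.5119·e_1 = (-3.5714, -1.5714, -0.5714, -2.8571).
‖u_2‖ = 4.8697, so e_2 = (-0.7334, -0.3227, -0.1173, -0.5867).
e_1·c_3 = 0.3780·3 + 0.3780·4 + 0.3780·(-4) + (-0.7559)·2 = -0.3780; e_2·c_3 = (-0.7334)·3 + (-0.3227)·4 + (-0.1173)·(-4) + (-0.5867)·2 = -4.1950.
u_3 = c_3 + 0.3780·e_1 + 4.1950·e_2 = (0.0663, 2.7892, -4.3494, -0.7470).
‖u_3‖ = 5.2210, so e_3 = (0.0127, 0.5342, -0.8331, -0.1431).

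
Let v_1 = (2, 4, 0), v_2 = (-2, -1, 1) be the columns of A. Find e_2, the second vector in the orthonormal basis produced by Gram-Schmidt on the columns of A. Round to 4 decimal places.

e_1 = v_1/‖v_1‖ = (2, 4, 0)/4.4721 = (0.4472, 0.8944, 0.0000).
r_{12} = e_1·v_2 = -1.7889.
u_2 = v_2 + 1.7889·e_1 = (-1.2000, 0.6000, 1.0000).
‖u_2‖ = 1.6733, so e_2 = (-0.7171, 0.3586, 0.5976).

e_2 = (-0.7171, 0.3586, 0.5976)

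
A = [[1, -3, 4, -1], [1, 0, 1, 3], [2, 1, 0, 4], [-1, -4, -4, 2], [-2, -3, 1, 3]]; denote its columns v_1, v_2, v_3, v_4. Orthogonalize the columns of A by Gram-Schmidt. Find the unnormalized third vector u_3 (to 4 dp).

u_3 = (2.7105, 0.2237, -1.3816, -3.9079, 2.0395)

v_1 = (1, 1, 2, -1, -2); ‖v_1‖ = 3.3166, so q_1 = (0.3015, 0.3015, 0.6030, -0.3015, -0.6030).
q_1·v_2 = 0.3015·(-3) + 0.3015·0 + 0.6030·1 + (-0.3015)·(-4) + (-0.6030)·(-3) = 2.7136.
u_2 = v_2 − 2.7136·q_1 = (-3.8182, -0.8182, -0.6364, -3.1818, -1.3636).
‖u_2‖ = 5.2570, so q_2 = (-0.7263, -0.1556, -0.1211, -0.6053, -0.2594).
q_1·v_3 = 0.3015·4 + 0.3015·1 + 0.6030·0 + (-0.3015)·(-4) + (-0.6030)·1 = 2.1106; q_2·v_3 = (-0.7263)·4 + (-0.1556)·1 + (-0.1211)·0 + (-0.6053)·(-4) + (-0.2594)·1 = -0.8992.
u_3 = v_3 − 2.1106·q_1 + 0.8992·q_2 = (2.7105, 0.2237, -1.3816, -3.9079, 2.0395).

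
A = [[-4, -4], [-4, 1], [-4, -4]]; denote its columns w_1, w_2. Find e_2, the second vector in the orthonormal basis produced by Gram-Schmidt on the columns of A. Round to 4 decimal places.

e_2 = (-0.4082, 0.8165, -0.4082)

w_1 = (-4, -4, -4); ‖w_1‖ = 6.9282, so e_1 = (-0.5774, -0.5774, -0.5774).
e_1·w_2 = (-0.5774)·(-4) + (-0.5774)·1 + (-0.5774)·(-4) = 4.0415.
u_2 = w_2 − 4.0415·e_1 = (-1.6667, 3.3333, -1.6667).
‖u_2‖ = 4.0825, so e_2 = (-0.4082, 0.8165, -0.4082).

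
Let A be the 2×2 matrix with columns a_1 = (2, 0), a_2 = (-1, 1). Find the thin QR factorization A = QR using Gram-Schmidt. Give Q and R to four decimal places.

a_1 = (2, 0); ‖a_1‖ = 2.0000, so q_1 = (1.0000, 0.0000).
q_1·a_2 = 1.0000·(-1) + 0.0000·1 = -1.0000.
u_2 = a_2 + 1.0000·q_1 = (0.0000, 1.0000).
‖u_2‖ = 1.0000, so q_2 = (0.0000, 1.0000).

Q = [[1.0000, 0.0000], [0.0000, 1.0000]], R = [[2.0000, -1.0000], [0.0000, 1.0000]]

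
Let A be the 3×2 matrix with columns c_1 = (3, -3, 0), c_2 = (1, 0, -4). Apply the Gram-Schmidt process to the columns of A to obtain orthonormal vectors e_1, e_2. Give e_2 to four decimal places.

e_2 = (0.1231, 0.1231, -0.9847)

c_1 = (3, -3, 0); ‖c_1‖ = 4.2426, so e_1 = (0.7071, -0.7071, 0.0000).
e_1·c_2 = 0.7071·1 + (-0.7071)·0 + 0.0000·(-4) = 0.7071.
u_2 = c_2 − 0.7071·e_1 = (0.5000, 0.5000, -4.0000).
‖u_2‖ = 4.0620, so e_2 = (0.1231, 0.1231, -0.9847).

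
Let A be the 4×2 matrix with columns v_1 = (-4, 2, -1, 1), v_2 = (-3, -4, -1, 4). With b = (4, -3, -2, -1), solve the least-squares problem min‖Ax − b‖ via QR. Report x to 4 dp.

x = (-1.0249, 0.1720)

q_1 = v_1/‖v_1‖ = (-4, 2, -1, 1)/4.6904 = (-0.8528, 0.4264, -0.2132, 0.2132).
r_{12} = q_1·v_2 = 1.9188.
u_2 = v_2 − 1.9188·q_1 = (-1.3636, -4.8182, -0.5909, 3.5909).
‖u_2‖ = 6.1902, so q_2 = (-0.2203, -0.7784, -0.0955, 0.5801).
Qᵀb = (-4.4772, 1.0647).
Back-substitute: x_2 = 1.0647/6.1902 = 0.1720.
x_1 = (-4.4772 − 1.9188·0.1720)/4.6904 = -1.0249.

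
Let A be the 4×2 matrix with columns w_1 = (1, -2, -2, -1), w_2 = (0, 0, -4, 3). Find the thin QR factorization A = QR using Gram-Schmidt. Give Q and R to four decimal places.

w_1 = (1, -2, -2, -1); ‖w_1‖ = 3.1623, so q_1 = (0.3162, -0.6325, -0.6325, -0.3162).
q_1·w_2 = 0.3162·0 + (-0.6325)·0 + (-0.6325)·(-4) + (-0.3162)·3 = 1.5811.
u_2 = w_2 − 1.5811·q_1 = (-0.5000, 1.0000, -3.0000, 3.5000).
‖u_2‖ = 4.7434, so q_2 = (-0.1054, 0.2108, -0.6325, 0.7379).

Q = [[0.3162, -0.1054], [-0.6325, 0.2108], [-0.6325, -0.6325], [-0.3162, 0.7379]], R = [[3.1623, 1.5811], [0.0000, 4.7434]]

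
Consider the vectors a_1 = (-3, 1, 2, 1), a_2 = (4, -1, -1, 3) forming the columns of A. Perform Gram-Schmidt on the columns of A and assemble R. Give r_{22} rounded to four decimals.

r_{22} = 4.1713

q_1 = a_1/‖a_1‖ = (-3, 1, 2, 1)/3.8730 = (-0.7746, 0.2582, 0.5164, 0.2582).
r_{12} = q_1·a_2 = -3.0984.
u_2 = a_2 + 3.0984·q_1 = (1.6000, -0.2000, 0.6000, 3.8000).
r_{22} = ‖u_2‖ = 4.1713.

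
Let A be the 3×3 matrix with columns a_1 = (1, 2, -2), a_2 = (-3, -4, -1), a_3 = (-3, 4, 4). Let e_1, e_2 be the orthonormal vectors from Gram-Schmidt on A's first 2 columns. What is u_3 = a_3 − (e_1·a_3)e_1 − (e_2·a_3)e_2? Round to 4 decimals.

u_3 = (-4.3137, 3.0196, 0.8627)

a_1 = (1, 2, -2); ‖a_1‖ = 3.0000, so e_1 = (0.3333, 0.6667, -0.6667).
e_1·a_2 = 0.3333·(-3) + 0.6667·(-4) + (-0.6667)·(-1) = -3.0000.
u_2 = a_2 + 3.0000·e_1 = (-2.0000, -2.0000, -3.0000).
‖u_2‖ = 4.1231, so e_2 = (-0.4851, -0.4851, -0.7276).
e_1·a_3 = 0.3333·(-3) + 0.6667·4 + (-0.6667)·4 = -1.0000; e_2·a_3 = (-0.4851)·(-3) + (-0.4851)·4 + (-0.7276)·4 = -3.3955.
u_3 = a_3 + 1.0000·e_1 + 3.3955·e_2 = (-4.3137, 3.0196, 0.8627).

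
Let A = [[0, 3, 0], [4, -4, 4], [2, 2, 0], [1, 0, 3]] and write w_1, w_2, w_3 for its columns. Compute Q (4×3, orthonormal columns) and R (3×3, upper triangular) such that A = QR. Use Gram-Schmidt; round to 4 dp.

Q = [[0.0000, 0.6375, 0.2709], [0.8729, -0.3643, -0.0067], [0.4364, 0.6679, -0.4197], [0.2182, 0.1214, 0.8662]], R = [[4.5826, -2.6186, 4.1461], [0.0000, 4.7056, -1.0929], [0.0000, 0.0000, 2.5720]]

w_1 = (0, 4, 2, 1); ‖w_1‖ = 4.5826, so q_1 = (0.0000, 0.8729, 0.4364, 0.2182).
q_1·w_2 = 0.0000·3 + 0.8729·(-4) + 0.4364·2 + 0.2182·0 = -2.6186.
u_2 = w_2 + 2.6186·q_1 = (3.0000, -1.7143, 3.1429, 0.5714).
‖u_2‖ = 4.7056, so q_2 = (0.6375, -0.3643, 0.6679, 0.1214).
q_1·w_3 = 0.0000·0 + 0.8729·4 + 0.4364·0 + 0.2182·3 = 4.1461; q_2·w_3 = 0.6375·0 + (-0.3643)·4 + 0.6679·0 + 0.1214·3 = -1.0929.
u_3 = w_3 − 4.1461·q_1 + 1.0929·q_2 = (0.6968, -0.0172, -1.0796, 2.2280).
‖u_3‖ = 2.5720, so q_3 = (0.2709, -0.0067, -0.4197, 0.8662).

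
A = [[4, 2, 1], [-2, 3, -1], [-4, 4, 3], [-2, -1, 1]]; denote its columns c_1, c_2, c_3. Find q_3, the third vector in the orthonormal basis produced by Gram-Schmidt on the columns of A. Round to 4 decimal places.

q_3 = (0.3067, -0.7296, 0.4864, 0.3701)

c_1 = (4, -2, -4, -2); ‖c_1‖ = 6.3246, so q_1 = (0.6325, -0.3162, -0.6325, -0.3162).
q_1·c_2 = 0.6325·2 + (-0.3162)·3 + (-0.6325)·4 + (-0.3162)·(-1) = -1.8974.
u_2 = c_2 + 1.8974·q_1 = (3.2000, 2.4000, 2.8000, -1.6000).
‖u_2‖ = 5.1381, so q_2 = (0.6228, 0.4671, 0.5449, -0.3114).
q_1·c_3 = 0.6325·1 + (-0.3162)·(-1) + (-0.6325)·3 + (-0.3162)·1 = -1.2649; q_2·c_3 = 0.6228·1 + 0.4671·(-1) + 0.5449·3 + (-0.3114)·1 = 1.4791.
u_3 = c_3 + 1.2649·q_1 − 1.4791·q_2 = (0.8788, -2.0909, 1.3939, 1.0606).
‖u_3‖ = 2.8657, so q_3 = (0.3067, -0.7296, 0.4864, 0.3701).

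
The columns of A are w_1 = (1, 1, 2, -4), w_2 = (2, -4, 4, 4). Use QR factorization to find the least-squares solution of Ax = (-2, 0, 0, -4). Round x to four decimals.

x = (0.5057, -0.2874)

q_1 = w_1/‖w_1‖ = (1, 1, 2, -4)/4.6904 = (0.2132, 0.2132, 0.4264, -0.8528).
r_{12} = q_1·w_2 = -2.1320.
u_2 = w_2 + 2.1320·q_1 = (2.4545, -3.5455, 4.9091, 2.1818).
‖u_2‖ = 6.8887, so q_2 = (0.3563, -0.5147, 0.7126, 0.3167).
Qᵀb = (2.9848, -1.9795).
Back-substitute: x_2 = -1.9795/6.8887 = -0.2874.
x_1 = (2.9848 + 2.1320·(-0.2874))/4.6904 = 0.5057.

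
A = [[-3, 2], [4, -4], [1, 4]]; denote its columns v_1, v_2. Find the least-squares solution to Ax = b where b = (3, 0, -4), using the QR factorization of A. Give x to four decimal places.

x = (-1.0588, -0.8072)

e_1 = v_1/‖v_1‖ = (-3, 4, 1)/5.0990 = (-0.5883, 0.7845, 0.1961).
r_{12} = e_1·v_2 = -3.5301.
u_2 = v_2 + 3.5301·e_1 = (-0.0769, -1.2308, 4.6923).
‖u_2‖ = 4.8516, so e_2 = (-0.0159, -0.2537, 0.9672).
Qᵀb = (-2.5495, -3.9162).
Back-substitute: x_2 = -3.9162/4.8516 = -0.8072.
x_1 = (-2.5495 + 3.5301·(-0.8072))/5.0990 = -1.0588.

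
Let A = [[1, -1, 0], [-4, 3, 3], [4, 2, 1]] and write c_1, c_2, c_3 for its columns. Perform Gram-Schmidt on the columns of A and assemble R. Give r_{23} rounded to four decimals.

c_1 = (1, -4, 4); ‖c_1‖ = 5.7446, so e_1 = (0.1741, -0.6963, 0.6963).
e_1·c_2 = 0.1741·(-1) + (-0.6963)·3 + 0.6963·2 = -0.8704.
u_2 = c_2 + 0.8704·e_1 = (-0.8485, 2.3939, 2.6061).
‖u_2‖ = 3.6390, so e_2 = (-0.2332, 0.6579, 0.7161).
r_{23} = e_2·c_3 = 2.6897.

r_{23} = 2.6897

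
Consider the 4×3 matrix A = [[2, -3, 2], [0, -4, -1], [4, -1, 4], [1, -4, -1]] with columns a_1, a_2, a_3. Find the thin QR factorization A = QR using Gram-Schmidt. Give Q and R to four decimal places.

Q = [[0.4364, -0.2916, 0.6379], [0.0000, -0.6999, 0.2658], [0.8729, 0.2916, -0.1418], [0.2182, -0.5832, -0.7088]], R = [[4.5826, -3.0551, 4.1461], [0.0000, 5.7155, 1.8663], [0.0000, 0.0000, 1.1518]]

a_1 = (2, 0, 4, 1); ‖a_1‖ = 4.5826, so q_1 = (0.4364, 0.0000, 0.8729, 0.2182).
q_1·a_2 = 0.4364·(-3) + 0.0000·(-4) + 0.8729·(-1) + 0.2182·(-4) = -3.0551.
u_2 = a_2 + 3.0551·q_1 = (-1.6667, -4.0000, 1.6667, -3.3333).
‖u_2‖ = 5.7155, so q_2 = (-0.2916, -0.6999, 0.2916, -0.5832).
q_1·a_3 = 0.4364·2 + 0.0000·(-1) + 0.8729·4 + 0.2182·(-1) = 4.1461; q_2·a_3 = (-0.2916)·2 + (-0.6999)·(-1) + 0.2916·4 + (-0.5832)·(-1) = 1.8663.
u_3 = a_3 − 4.1461·q_1 − 1.8663·q_2 = (0.7347, 0.3061, -0.1633, -0.8163).
‖u_3‖ = 1.1518, so q_3 = (0.6379, 0.2658, -0.1418, -0.7088).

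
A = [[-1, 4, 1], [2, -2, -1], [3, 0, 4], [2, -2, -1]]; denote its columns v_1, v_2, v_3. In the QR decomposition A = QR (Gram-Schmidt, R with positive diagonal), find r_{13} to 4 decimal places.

r_{13} = 1.6499

q_1 = v_1/‖v_1‖ = (-1, 2, 3, 2)/4.2426 = (-0.2357, 0.4714, 0.7071, 0.4714).
r_{13} = q_1·v_3 = 1.6499.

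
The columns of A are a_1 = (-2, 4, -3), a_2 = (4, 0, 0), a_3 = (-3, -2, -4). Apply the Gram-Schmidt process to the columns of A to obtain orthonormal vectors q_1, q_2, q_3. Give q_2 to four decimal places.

q_2 = (0.9285, 0.2971, -0.2228)

q_1 = a_1/‖a_1‖ = (-2, 4, -3)/5.3852 = (-0.3714, 0.7428, -0.5571).
r_{12} = q_1·a_2 = -1.4856.
u_2 = a_2 + 1.4856·q_1 = (3.4483, 1.1034, -0.8276).
‖u_2‖ = 3.7139, so q_2 = (0.9285, 0.2971, -0.2228).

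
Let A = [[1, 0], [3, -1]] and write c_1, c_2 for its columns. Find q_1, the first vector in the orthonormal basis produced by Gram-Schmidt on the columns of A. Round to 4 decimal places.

q_1 = c_1/‖c_1‖ = (1, 3)/3.1623 = (0.3162, 0.9487).

q_1 = (0.3162, 0.9487)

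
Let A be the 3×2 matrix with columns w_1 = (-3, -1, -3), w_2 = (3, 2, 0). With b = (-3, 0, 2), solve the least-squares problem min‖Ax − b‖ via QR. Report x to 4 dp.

w_1 = (-3, -1, -3); ‖w_1‖ = 4.3589, so q_1 = (-0.6882, -0.2294, -0.6882).
q_1·w_2 = (-0.6882)·3 + (-0.2294)·2 + (-0.6882)·0 = -2.5236.
u_2 = w_2 + 2.5236·q_1 = (1.2632, 1.4211, -1.7368).
‖u_2‖ = 2.5752, so q_2 = (0.4905, 0.5518, -0.6745).
Qᵀb = (0.6882, -2.8204).
Back-substitute: x_2 = -2.8204/2.5752 = -1.0952.
x_1 = (0.6882 + 2.5236·(-1.0952))/4.3589 = -0.4762.

x = (-0.4762, -1.0952)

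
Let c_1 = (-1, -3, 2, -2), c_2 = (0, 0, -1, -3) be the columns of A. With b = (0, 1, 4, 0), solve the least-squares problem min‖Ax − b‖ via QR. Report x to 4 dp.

c_1 = (-1, -3, 2, -2); ‖c_1‖ = 4.2426, so e_1 = (-0.2357, -0.7071, 0.4714, -0.4714).
e_1·c_2 = (-0.2357)·0 + (-0.7071)·0 + 0.4714·(-1) + (-0.4714)·(-3) = 0.9428.
u_2 = c_2 − 0.9428·e_1 = (0.2222, 0.6667, -1.4444, -2.5556).
‖u_2‖ = 3.0185, so e_2 = (0.0736, 0.2209, -0.4785, -0.8466).
Qᵀb = (1.1785, -1.6933).
Back-substitute: x_2 = -1.6933/3.0185 = -0.5610.
x_1 = (1.1785 − 0.9428·(-0.5610))/4.2426 = 0.4024.

x = (0.4024, -0.5610)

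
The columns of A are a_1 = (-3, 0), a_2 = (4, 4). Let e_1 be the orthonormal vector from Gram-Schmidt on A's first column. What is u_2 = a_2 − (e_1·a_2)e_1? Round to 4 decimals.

a_1 = (-3, 0); ‖a_1‖ = 3.0000, so e_1 = (-1.0000, 0.0000).
e_1·a_2 = (-1.0000)·4 + 0.0000·4 = -4.0000.
u_2 = a_2 + 4.0000·e_1 = (0.0000, 4.0000).

u_2 = (0.0000, 4.0000)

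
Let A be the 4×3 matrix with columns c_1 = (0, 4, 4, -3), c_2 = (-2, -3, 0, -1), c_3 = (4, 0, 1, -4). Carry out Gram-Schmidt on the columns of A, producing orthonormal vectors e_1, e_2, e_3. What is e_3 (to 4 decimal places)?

e_1 = c_1/‖c_1‖ = (0, 4, 4, -3)/6.4031 = (0.0000, 0.6247, 0.6247, -0.4685).
r_{12} = e_1·c_2 = -1.4056.
u_2 = c_2 + 1.4056·e_1 = (-2.0000, -2.1220, 0.8780, -1.6585).
‖u_2‖ = 3.4676, so e_2 = (-0.5768, -0.6119, 0.2532, -0.4783).
r_{13} = e_1·c_3 = 2.4988; r_{23} = e_2·c_3 = -0.1407.
u_3 = c_3 − 2.4988·e_1 + 0.1407·e_2 = (3.9189, -1.6471, -0.5254, -2.8966).
‖u_3‖ = 5.1707, so e_3 = (0.7579, -0.3185, -0.1016, -0.5602).

e_3 = (0.7579, -0.3185, -0.1016, -0.5602)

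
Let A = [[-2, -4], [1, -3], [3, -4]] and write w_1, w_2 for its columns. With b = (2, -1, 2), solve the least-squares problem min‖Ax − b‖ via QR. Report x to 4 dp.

x = (-0.0952, -0.3333)

w_1 = (-2, 1, 3); ‖w_1‖ = 3.7417, so e_1 = (-0.5345, 0.2673, 0.8018).
e_1·w_2 = (-0.5345)·(-4) + 0.2673·(-3) + 0.8018·(-4) = -1.8708.
u_2 = w_2 + 1.8708·e_1 = (-5.0000, -2.5000, -2.5000).
‖u_2‖ = 6.1237, so e_2 = (-0.8165, -0.4082, -0.4082).
Qᵀb = (0.2673, -2.0412).
Back-substitute: x_2 = -2.0412/6.1237 = -0.3333.
x_1 = (0.2673 + 1.8708·(-0.3333))/3.7417 = -0.0952.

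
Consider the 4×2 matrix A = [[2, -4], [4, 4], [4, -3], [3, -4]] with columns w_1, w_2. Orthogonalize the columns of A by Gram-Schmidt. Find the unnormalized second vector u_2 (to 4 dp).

u_2 = (-3.2889, 5.4222, -1.5778, -2.9333)

w_1 = (2, 4, 4, 3); ‖w_1‖ = 6.7082, so e_1 = (0.2981, 0.5963, 0.5963, 0.4472).
e_1·w_2 = 0.2981·(-4) + 0.5963·4 + 0.5963·(-3) + 0.4472·(-4) = -2.3851.
u_2 = w_2 + 2.3851·e_1 = (-3.2889, 5.4222, -1.5778, -2.9333).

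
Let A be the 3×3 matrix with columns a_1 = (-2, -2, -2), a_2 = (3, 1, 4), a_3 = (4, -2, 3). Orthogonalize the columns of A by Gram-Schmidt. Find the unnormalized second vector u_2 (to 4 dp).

u_2 = (0.3333, -1.6667, 1.3333)

e_1 = a_1/‖a_1‖ = (-2, -2, -2)/3.4641 = (-0.5774, -0.5774, -0.5774).
r_{12} = e_1·a_2 = -4.6188.
u_2 = a_2 + 4.6188·e_1 = (0.3333, -1.6667, 1.3333).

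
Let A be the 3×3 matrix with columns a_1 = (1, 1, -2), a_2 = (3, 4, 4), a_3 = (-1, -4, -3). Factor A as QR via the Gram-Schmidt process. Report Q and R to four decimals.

Q = [[0.4082, 0.4956, 0.7667], [0.4082, 0.6521, -0.6389], [-0.8165, 0.5738, 0.0639]], R = [[2.4495, -0.4082, 0.4082], [0.0000, 6.3901, -4.8252], [0.0000, 0.0000, 1.5972]]

e_1 = a_1/‖a_1‖ = (1, 1, -2)/2.4495 = (0.4082, 0.4082, -0.8165).
r_{12} = e_1·a_2 = -0.4082.
u_2 = a_2 + 0.4082·e_1 = (3.1667, 4.1667, 3.6667).
‖u_2‖ = 6.3901, so e_2 = (0.4956, 0.6521, 0.5738).
r_{13} = e_1·a_3 = 0.4082; r_{23} = e_2·a_3 = -4.8252.
u_3 = a_3 − 0.4082·e_1 + 4.8252·e_2 = (1.2245, -1.0204, 0.1020).
‖u_3‖ = 1.5972, so e_3 = (0.7667, -0.6389, 0.0639).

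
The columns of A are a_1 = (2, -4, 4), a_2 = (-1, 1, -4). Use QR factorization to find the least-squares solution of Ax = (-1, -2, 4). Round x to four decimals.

x = (0.1341, -0.7805)

e_1 = a_1/‖a_1‖ = (2, -4, 4)/6.0000 = (0.3333, -0.6667, 0.6667).
r_{12} = e_1·a_2 = -3.6667.
u_2 = a_2 + 3.6667·e_1 = (0.2222, -1.4444, -1.5556).
‖u_2‖ = 2.1344, so e_2 = (0.1041, -0.6768, -0.7288).
Qᵀb = (3.6667, -1.6659).
Back-substitute: x_2 = -1.6659/2.1344 = -0.7805.
x_1 = (3.6667 + 3.6667·(-0.7805))/6.0000 = 0.1341.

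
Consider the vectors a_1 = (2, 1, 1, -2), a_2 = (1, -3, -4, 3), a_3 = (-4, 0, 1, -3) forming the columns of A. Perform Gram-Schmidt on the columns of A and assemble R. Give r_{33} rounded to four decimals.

r_{33} = 3.4050

q_1 = a_1/‖a_1‖ = (2, 1, 1, -2)/3.1623 = (0.6325, 0.3162, 0.3162, -0.6325).
r_{12} = q_1·a_2 = -3.4785.
u_2 = a_2 + 3.4785·q_1 = (3.2000, -1.9000, -2.9000, 0.8000).
‖u_2‖ = 4.7854, so q_2 = (0.6687, -0.3970, -0.6060, 0.1672).
r_{13} = q_1·a_3 = -0.3162; r_{23} = q_2·a_3 = -3.7823.
u_3 = a_3 + 0.3162·q_1 + 3.7823·q_2 = (-1.2707, -1.4017, -1.1921, -2.5677).
r_{33} = ‖u_3‖ = 3.4050.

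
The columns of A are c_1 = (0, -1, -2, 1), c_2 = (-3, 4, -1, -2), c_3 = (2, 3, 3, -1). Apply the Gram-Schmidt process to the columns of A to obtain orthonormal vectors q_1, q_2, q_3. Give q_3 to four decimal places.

q_3 = (0.7279, 0.6155, -0.1905, 0.2345)

q_1 = c_1/‖c_1‖ = (0, -1, -2, 1)/2.4495 = (0.0000, -0.4082, -0.8165, 0.4082).
r_{12} = q_1·c_2 = -1.6330.
u_2 = c_2 + 1.6330·q_1 = (-3.0000, 3.3333, -2.3333, -1.3333).
‖u_2‖ = 5.2281, so q_2 = (-0.5738, 0.6376, -0.4463, -0.2550).
r_{13} = q_1·c_3 = -4.0825; r_{23} = q_2·c_3 = -0.3188.
u_3 = c_3 + 4.0825·q_1 + 0.3188·q_2 = (1.8171, 1.5366, -0.4756, 0.5854).
‖u_3‖ = 2.4963, so q_3 = (0.7279, 0.6155, -0.1905, 0.2345).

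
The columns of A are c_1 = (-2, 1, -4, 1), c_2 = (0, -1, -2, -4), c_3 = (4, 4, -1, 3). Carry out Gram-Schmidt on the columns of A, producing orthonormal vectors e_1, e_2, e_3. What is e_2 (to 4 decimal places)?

e_2 = (0.0601, -0.2504, -0.3205, -0.9116)

e_1 = c_1/‖c_1‖ = (-2, 1, -4, 1)/4.6904 = (-0.4264, 0.2132, -0.8528, 0.2132).
r_{12} = e_1·c_2 = 0.6396.
u_2 = c_2 − 0.6396·e_1 = (0.2727, -1.1364, -1.4545, -4.1364).
‖u_2‖ = 4.5377, so e_2 = (0.0601, -0.2504, -0.3205, -0.9116).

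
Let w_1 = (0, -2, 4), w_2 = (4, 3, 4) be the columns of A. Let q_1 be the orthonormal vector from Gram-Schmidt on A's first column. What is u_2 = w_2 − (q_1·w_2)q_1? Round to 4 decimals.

u_2 = (4.0000, 4.0000, 2.0000)

w_1 = (0, -2, 4); ‖w_1‖ = 4.4721, so q_1 = (0.0000, -0.4472, 0.8944).
q_1·w_2 = 0.0000·4 + (-0.4472)·3 + 0.8944·4 = 2.2361.
u_2 = w_2 − 2.2361·q_1 = (4.0000, 4.0000, 2.0000).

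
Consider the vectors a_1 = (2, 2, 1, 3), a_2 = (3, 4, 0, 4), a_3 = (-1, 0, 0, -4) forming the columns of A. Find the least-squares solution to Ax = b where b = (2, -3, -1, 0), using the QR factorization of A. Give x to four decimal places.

x = (-0.3182, -0.2500, -0.6591)

q_1 = a_1/‖a_1‖ = (2, 2, 1, 3)/4.2426 = (0.4714, 0.4714, 0.2357, 0.7071).
r_{12} = q_1·a_2 = 6.1283.
u_2 = a_2 − 6.1283·q_1 = (0.1111, 1.1111, -1.4444, -0.3333).
‖u_2‖ = 1.8559, so q_2 = (0.0599, 0.5987, -0.7783, -0.1796).
r_{13} = q_1·a_3 = -3.2998; r_{23} = q_2·a_3 = 0.6586.
u_3 = a_3 + 3.2998·q_1 − 0.6586·q_2 = (0.5161, 1.1613, 1.2903, -1.5484).
‖u_3‖ = 2.3827, so q_3 = (0.2166, 0.4874, 0.5415, -0.6498).
Qᵀb = (-0.7071, -0.8980, -1.5704).
Back-substitute: x_3 = -1.5704/2.3827 = -0.6591.
x_2 = (-0.8980 − 0.6586·(-0.6591))/1.8559 = -0.2500.
x_1 = (-0.7071 − 6.1283·(-0.2500) + 3.2998·(-0.6591))/4.2426 = -0.3182.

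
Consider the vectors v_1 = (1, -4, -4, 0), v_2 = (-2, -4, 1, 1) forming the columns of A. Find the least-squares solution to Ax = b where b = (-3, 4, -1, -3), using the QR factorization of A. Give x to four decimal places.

x = (-0.3035, -0.4984)

e_1 = v_1/‖v_1‖ = (1, -4, -4, 0)/5.7446 = (0.1741, -0.6963, -0.6963, 0.0000).
r_{12} = e_1·v_2 = 1.7408.
u_2 = v_2 − 1.7408·e_1 = (-2.3030, -2.7879, 2.2121, 1.0000).
‖u_2‖ = 4.3554, so e_2 = (-0.5288, -0.6401, 0.5079, 0.2296).
Qᵀb = (-2.6112, -2.1708).
Back-substitute: x_2 = -2.1708/4.3554 = -0.4984.
x_1 = (-2.6112 − 1.7408·(-0.4984))/5.7446 = -0.3035.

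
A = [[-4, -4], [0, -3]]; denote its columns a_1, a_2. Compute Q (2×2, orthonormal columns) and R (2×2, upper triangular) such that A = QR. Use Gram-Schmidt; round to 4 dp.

Q = [[-1.0000, 0.0000], [0.0000, -1.0000]], R = [[4.0000, 4.0000], [0.0000, 3.0000]]

a_1 = (-4, 0); ‖a_1‖ = 4.0000, so e_1 = (-1.0000, 0.0000).
e_1·a_2 = (-1.0000)·(-4) + 0.0000·(-3) = 4.0000.
u_2 = a_2 − 4.0000·e_1 = (0.0000, -3.0000).
‖u_2‖ = 3.0000, so e_2 = (0.0000, -1.0000).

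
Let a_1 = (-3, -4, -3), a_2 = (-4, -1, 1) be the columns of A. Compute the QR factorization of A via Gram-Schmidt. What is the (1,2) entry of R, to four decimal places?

r_{12} = 2.2295

a_1 = (-3, -4, -3); ‖a_1‖ = 5.8310, so e_1 = (-0.5145, -0.6860, -0.5145).
r_{12} = e_1·a_2 = 2.2295.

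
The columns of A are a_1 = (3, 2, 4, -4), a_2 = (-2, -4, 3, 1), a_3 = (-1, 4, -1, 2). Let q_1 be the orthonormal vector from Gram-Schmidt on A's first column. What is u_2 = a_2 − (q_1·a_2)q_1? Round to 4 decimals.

u_2 = (-1.6000, -3.7333, 3.5333, 0.4667)

a_1 = (3, 2, 4, -4); ‖a_1‖ = 6.7082, so q_1 = (0.4472, 0.2981, 0.5963, -0.5963).
q_1·a_2 = 0.4472·(-2) + 0.2981·(-4) + 0.5963·3 + (-0.5963)·1 = -0.8944.
u_2 = a_2 + 0.8944·q_1 = (-1.6000, -3.7333, 3.5333, 0.4667).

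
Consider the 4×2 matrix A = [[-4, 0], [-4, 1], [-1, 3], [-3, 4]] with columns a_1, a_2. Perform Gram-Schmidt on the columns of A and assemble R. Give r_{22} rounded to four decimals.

r_{22} = 4.1719

a_1 = (-4, -4, -1, -3); ‖a_1‖ = 6.4807, so e_1 = (-0.6172, -0.6172, -0.1543, -0.4629).
e_1·a_2 = (-0.6172)·0 + (-0.6172)·1 + (-0.1543)·3 + (-0.4629)·4 = -2.9318.
u_2 = a_2 + 2.9318·e_1 = (-1.8095, -0.8095, 2.5476, 2.6429).
r_{22} = ‖u_2‖ = 4.1719.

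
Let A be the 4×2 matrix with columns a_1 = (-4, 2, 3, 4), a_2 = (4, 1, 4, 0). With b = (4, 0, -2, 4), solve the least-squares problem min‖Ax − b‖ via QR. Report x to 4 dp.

x = (-0.1229, 0.2350)

a_1 = (-4, 2, 3, 4); ‖a_1‖ = 6.7082, so q_1 = (-0.5963, 0.2981, 0.4472, 0.5963).
q_1·a_2 = (-0.5963)·4 + 0.2981·1 + 0.4472·4 + 0.5963·0 = -0.2981.
u_2 = a_2 + 0.2981·q_1 = (3.8222, 1.0889, 4.1333, 0.1778).
‖u_2‖ = 5.7368, so q_2 = (0.6663, 0.1898, 0.7205, 0.0310).
Qᵀb = (-0.8944, 1.3480).
Back-substitute: x_2 = 1.3480/5.7368 = 0.2350.
x_1 = (-0.8944 + 0.2981·0.2350)/6.7082 = -0.1229.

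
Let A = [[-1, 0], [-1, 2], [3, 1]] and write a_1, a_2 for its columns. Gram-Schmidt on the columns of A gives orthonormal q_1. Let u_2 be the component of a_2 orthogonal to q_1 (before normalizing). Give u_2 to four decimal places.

a_1 = (-1, -1, 3); ‖a_1‖ = 3.3166, so q_1 = (-0.3015, -0.3015, 0.9045).
q_1·a_2 = (-0.3015)·0 + (-0.3015)·2 + 0.9045·1 = 0.3015.
u_2 = a_2 − 0.3015·q_1 = (0.0909, 2.0909, 0.7273).

u_2 = (0.0909, 2.0909, 0.7273)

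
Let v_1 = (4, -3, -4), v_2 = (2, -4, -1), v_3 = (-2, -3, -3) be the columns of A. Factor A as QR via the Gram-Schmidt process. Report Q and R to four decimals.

Q = [[0.6247, -0.1295, -0.7701], [-0.4685, -0.8511, -0.2369], [-0.6247, 0.5088, -0.5923]], R = [[6.4031, 3.7482, 2.0303], [0.0000, 2.6365, 1.2859], [0.0000, 0.0000, 4.0280]]

q_1 = v_1/‖v_1‖ = (4, -3, -4)/6.4031 = (0.6247, -0.4685, -0.6247).
r_{12} = q_1·v_2 = 3.7482.
u_2 = v_2 − 3.7482·q_1 = (-0.3415, -2.2439, 1.3415).
‖u_2‖ = 2.6365, so q_2 = (-0.1295, -0.8511, 0.5088).
r_{13} = q_1·v_3 = 2.0303; r_{23} = q_2·v_3 = 1.2859.
u_3 = v_3 − 2.0303·q_1 − 1.2859·q_2 = (-3.1018, -0.9544, -2.3860).
‖u_3‖ = 4.0280, so q_3 = (-0.7701, -0.2369, -0.5923).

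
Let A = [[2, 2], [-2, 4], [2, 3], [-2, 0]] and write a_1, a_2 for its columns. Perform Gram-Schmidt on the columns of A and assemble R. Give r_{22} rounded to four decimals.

r_{22} = 5.3619

a_1 = (2, -2, 2, -2); ‖a_1‖ = 4.0000, so e_1 = (0.5000, -0.5000, 0.5000, -0.5000).
e_1·a_2 = 0.5000·2 + (-0.5000)·4 + 0.5000·3 + (-0.5000)·0 = 0.5000.
u_2 = a_2 − 0.5000·e_1 = (1.7500, 4.2500, 2.7500, 0.2500).
r_{22} = ‖u_2‖ = 5.3619.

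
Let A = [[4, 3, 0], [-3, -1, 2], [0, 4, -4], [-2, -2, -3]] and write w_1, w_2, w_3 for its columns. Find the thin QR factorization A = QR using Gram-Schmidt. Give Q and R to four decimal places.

Q = [[0.7428, 0.0905, 0.0569], [-0.5571, 0.2305, 0.5833], [0.0000, 0.9548, -0.2774], [-0.3714, -0.1646, -0.7613]], R = [[5.3852, 3.5282, 0.0000], [0.0000, 4.1895, -2.8643], [0.0000, 0.0000, 4.5602]]

w_1 = (4, -3, 0, -2); ‖w_1‖ = 5.3852, so e_1 = (0.7428, -0.5571, 0.0000, -0.3714).
e_1·w_2 = 0.7428·3 + (-0.5571)·(-1) + 0.0000·4 + (-0.3714)·(-2) = 3.5282.
u_2 = w_2 − 3.5282·e_1 = (0.3793, 0.9655, 4.0000, -0.6897).
‖u_2‖ = 4.1895, so e_2 = (0.0905, 0.2305, 0.9548, -0.1646).
e_1·w_3 = 0.7428·0 + (-0.5571)·2 + 0.0000·(-4) + (-0.3714)·(-3) = 0.0000; e_2·w_3 = 0.0905·0 + 0.2305·2 + 0.9548·(-4) + (-0.1646)·(-3) = -2.8643.
u_3 = w_3 + 0.0000·e_1 + 2.8643·e_2 = (0.2593, 2.6601, -1.2652, -3.4715).
‖u_3‖ = 4.5602, so e_3 = (0.0569, 0.5833, -0.2774, -0.7613).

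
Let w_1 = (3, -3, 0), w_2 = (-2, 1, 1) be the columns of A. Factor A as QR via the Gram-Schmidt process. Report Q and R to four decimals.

w_1 = (3, -3, 0); ‖w_1‖ = 4.2426, so q_1 = (0.7071, -0.7071, 0.0000).
q_1·w_2 = 0.7071·(-2) + (-0.7071)·1 + 0.0000·1 = -2.1213.
u_2 = w_2 + 2.1213·q_1 = (-0.5000, -0.5000, 1.0000).
‖u_2‖ = 1.2247, so q_2 = (-0.4082, -0.4082, 0.8165).

Q = [[0.7071, -0.4082], [-0.7071, -0.4082], [0.0000, 0.8165]], R = [[4.2426, -2.1213], [0.0000, 1.2247]]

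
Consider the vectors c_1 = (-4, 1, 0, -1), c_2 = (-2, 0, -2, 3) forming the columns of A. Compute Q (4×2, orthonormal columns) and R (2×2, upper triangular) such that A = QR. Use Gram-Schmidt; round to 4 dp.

Q = [[-0.9428, -0.2250], [0.2357, -0.0703], [0.0000, -0.5062], [-0.2357, 0.8296]], R = [[4.2426, 1.1785], [0.0000, 3.9511]]

e_1 = c_1/‖c_1‖ = (-4, 1, 0, -1)/4.2426 = (-0.9428, 0.2357, 0.0000, -0.2357).
r_{12} = e_1·c_2 = 1.1785.
u_2 = c_2 − 1.1785·e_1 = (-0.8889, -0.2778, -2.0000, 3.2778).
‖u_2‖ = 3.9511, so e_2 = (-0.2250, -0.0703, -0.5062, 0.8296).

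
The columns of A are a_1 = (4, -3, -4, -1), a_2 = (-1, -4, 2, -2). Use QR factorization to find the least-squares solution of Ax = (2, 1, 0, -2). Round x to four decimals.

x = (0.1711, -0.0937)

e_1 = a_1/‖a_1‖ = (4, -3, -4, -1)/6.4807 = (0.6172, -0.4629, -0.6172, -0.1543).
r_{12} = e_1·a_2 = 0.3086.
u_2 = a_2 − 0.3086·e_1 = (-1.1905, -3.8571, 2.1905, -1.9524).
‖u_2‖ = 4.9905, so e_2 = (-0.2386, -0.7729, 0.4389, -0.3912).
Qᵀb = (1.0801, -0.4676).
Back-substitute: x_2 = -0.4676/4.9905 = -0.0937.
x_1 = (1.0801 − 0.3086·(-0.0937))/6.4807 = 0.1711.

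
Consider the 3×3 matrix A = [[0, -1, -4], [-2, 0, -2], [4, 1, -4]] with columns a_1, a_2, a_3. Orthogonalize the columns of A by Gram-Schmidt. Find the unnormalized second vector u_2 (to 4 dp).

e_1 = a_1/‖a_1‖ = (0, -2, 4)/4.4721 = (0.0000, -0.4472, 0.8944).
r_{12} = e_1·a_2 = 0.8944.
u_2 = a_2 − 0.8944·e_1 = (-1.0000, 0.4000, 0.2000).

u_2 = (-1.0000, 0.4000, 0.2000)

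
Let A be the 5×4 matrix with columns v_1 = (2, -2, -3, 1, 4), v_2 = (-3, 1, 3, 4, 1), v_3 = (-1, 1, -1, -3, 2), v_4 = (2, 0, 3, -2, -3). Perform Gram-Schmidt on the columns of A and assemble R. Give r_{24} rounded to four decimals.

r_{24} = -2.2472

v_1 = (2, -2, -3, 1, 4); ‖v_1‖ = 5.8310, so q_1 = (0.3430, -0.3430, -0.5145, 0.1715, 0.6860).
q_1·v_2 = 0.3430·(-3) + (-0.3430)·1 + (-0.5145)·3 + 0.1715·4 + 0.6860·1 = -1.5435.
u_2 = v_2 + 1.5435·q_1 = (-2.4706, 0.4706, 2.2059, 4.2647, 2.0588).
‖u_2‖ = 5.7981, so q_2 = (-0.4261, 0.0812, 0.3805, 0.7355, 0.3551).
r_{24} = q_2·v_4 = -2.2472.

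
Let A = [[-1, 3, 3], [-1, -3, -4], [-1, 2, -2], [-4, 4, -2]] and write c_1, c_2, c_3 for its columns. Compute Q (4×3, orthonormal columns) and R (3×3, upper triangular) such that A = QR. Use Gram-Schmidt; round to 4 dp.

c_1 = (-1, -1, -1, -4); ‖c_1‖ = 4.3589, so e_1 = (-0.2294, -0.2294, -0.2294, -0.9177).
e_1·c_2 = (-0.2294)·3 + (-0.2294)·(-3) + (-0.2294)·2 + (-0.9177)·4 = -4.1295.
u_2 = c_2 + 4.1295·e_1 = (2.0526, -3.9474, 1.0526, 0.2105).
‖u_2‖ = 4.5768, so e_2 = (0.4485, -0.8625, 0.2300, 0.0460).
e_1·c_3 = (-0.2294)·3 + (-0.2294)·(-4) + (-0.2294)·(-2) + (-0.9177)·(-2) = 2.5236; e_2·c_3 = 0.4485·3 + (-0.8625)·(-4) + 0.2300·(-2) + 0.0460·(-2) = 4.2433.
u_3 = c_3 − 2.5236·e_1 − 4.2433·e_2 = (1.6759, 0.2387, -2.3970, 0.1206).
‖u_3‖ = 2.9369, so e_3 = (0.5706, 0.0813, -0.8161, 0.0411).

Q = [[-0.2294, 0.4485, 0.5706], [-0.2294, -0.8625, 0.0813], [-0.2294, 0.2300, -0.8161], [-0.9177, 0.0460, 0.0411]], R = [[4.3589, -4.1295, 2.5236], [0.0000, 4.5768, 4.2433], [0.0000, 0.0000, 2.9369]]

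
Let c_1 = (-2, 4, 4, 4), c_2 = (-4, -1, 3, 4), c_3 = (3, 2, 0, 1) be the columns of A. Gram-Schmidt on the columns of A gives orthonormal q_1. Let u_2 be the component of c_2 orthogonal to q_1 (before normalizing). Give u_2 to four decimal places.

u_2 = (-2.7692, -3.4615, 0.5385, 1.5385)

c_1 = (-2, 4, 4, 4); ‖c_1‖ = 7.2111, so q_1 = (-0.2774, 0.5547, 0.5547, 0.5547).
q_1·c_2 = (-0.2774)·(-4) + 0.5547·(-1) + 0.5547·3 + 0.5547·4 = 4.4376.
u_2 = c_2 − 4.4376·q_1 = (-2.7692, -3.4615, 0.5385, 1.5385).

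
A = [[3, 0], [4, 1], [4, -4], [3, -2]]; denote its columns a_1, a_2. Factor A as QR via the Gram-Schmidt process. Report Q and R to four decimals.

Q = [[0.4243, 0.2834], [0.5657, 0.6403], [0.5657, -0.6718], [0.4243, -0.2414]], R = [[7.0711, -2.5456], [0.0000, 3.8105]]

a_1 = (3, 4, 4, 3); ‖a_1‖ = 7.0711, so e_1 = (0.4243, 0.5657, 0.5657, 0.4243).
e_1·a_2 = 0.4243·0 + 0.5657·1 + 0.5657·(-4) + 0.4243·(-2) = -2.5456.
u_2 = a_2 + 2.5456·e_1 = (1.0800, 2.4400, -2.5600, -0.9200).
‖u_2‖ = 3.8105, so e_2 = (0.2834, 0.6403, -0.6718, -0.2414).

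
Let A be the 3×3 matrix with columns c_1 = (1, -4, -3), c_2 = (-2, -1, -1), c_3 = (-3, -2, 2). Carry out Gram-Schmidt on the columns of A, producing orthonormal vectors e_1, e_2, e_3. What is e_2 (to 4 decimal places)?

e_2 = (-0.9767, -0.1028, -0.1885)

c_1 = (1, -4, -3); ‖c_1‖ = 5.0990, so e_1 = (0.1961, -0.7845, -0.5883).
e_1·c_2 = 0.1961·(-2) + (-0.7845)·(-1) + (-0.5883)·(-1) = 0.9806.
u_2 = c_2 − 0.9806·e_1 = (-2.1923, -0.2308, -0.4231).
‖u_2‖ = 2.2447, so e_2 = (-0.9767, -0.1028, -0.1885).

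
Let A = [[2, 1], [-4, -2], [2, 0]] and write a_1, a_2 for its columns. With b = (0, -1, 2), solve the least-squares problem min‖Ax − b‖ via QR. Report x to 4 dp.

x = (1.0000, -1.6000)

a_1 = (2, -4, 2); ‖a_1‖ = 4.8990, so e_1 = (0.4082, -0.8165, 0.4082).
e_1·a_2 = 0.4082·1 + (-0.8165)·(-2) + 0.4082·0 = 2.0412.
u_2 = a_2 − 2.0412·e_1 = (0.1667, -0.3333, -0.8333).
‖u_2‖ = 0.9129, so e_2 = (0.1826, -0.3651, -0.9129).
Qᵀb = (1.6330, -1.4606).
Back-substitute: x_2 = -1.4606/0.9129 = -1.6000.
x_1 = (1.6330 − 2.0412·(-1.6000))/4.8990 = 1.0000.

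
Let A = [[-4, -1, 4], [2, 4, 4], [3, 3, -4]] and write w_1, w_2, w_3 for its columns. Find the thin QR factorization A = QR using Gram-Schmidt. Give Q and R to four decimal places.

q_1 = w_1/‖w_1‖ = (-4, 2, 3)/5.3852 = (-0.7428, 0.3714, 0.5571).
r_{12} = q_1·w_2 = 3.8996.
u_2 = w_2 − 3.8996·q_1 = (1.8966, 2.5517, 0.8276).
‖u_2‖ = 3.2853, so q_2 = (0.5773, 0.7767, 0.2519).
r_{13} = q_1·w_3 = -3.7139; r_{23} = q_2·w_3 = 4.4084.
u_3 = w_3 + 3.7139·q_1 − 4.4084·q_2 = (-1.3035, 1.9553, -3.0415).
‖u_3‖ = 3.8436, so q_3 = (-0.3391, 0.5087, -0.7913).

Q = [[-0.7428, 0.5773, -0.3391], [0.3714, 0.7767, 0.5087], [0.5571, 0.2519, -0.7913]], R = [[5.3852, 3.8996, -3.7139], [0.0000, 3.2853, 4.4084], [0.0000, 0.0000, 3.8436]]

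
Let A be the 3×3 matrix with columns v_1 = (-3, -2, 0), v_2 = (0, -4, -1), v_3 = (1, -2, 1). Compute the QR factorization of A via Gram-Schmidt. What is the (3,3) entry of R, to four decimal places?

e_1 = v_1/‖v_1‖ = (-3, -2, 0)/3.6056 = (-0.8321, -0.5547, 0.0000).
r_{12} = e_1·v_2 = 2.2188.
u_2 = v_2 − 2.2188·e_1 = (1.8462, -2.7692, -1.0000).
‖u_2‖ = 3.4752, so e_2 = (0.5312, -0.7969, -0.2878).
r_{13} = e_1·v_3 = 0.2774; r_{23} = e_2·v_3 = 1.8372.
u_3 = v_3 − 0.2774·e_1 − 1.8372·e_2 = (0.2548, -0.3822, 1.5287).
r_{33} = ‖u_3‖ = 1.5962.

r_{33} = 1.5962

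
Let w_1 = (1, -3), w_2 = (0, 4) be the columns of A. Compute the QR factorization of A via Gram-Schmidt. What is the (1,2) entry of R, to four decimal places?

e_1 = w_1/‖w_1‖ = (1, -3)/3.1623 = (0.3162, -0.9487).
r_{12} = e_1·w_2 = -3.7947.

r_{12} = -3.7947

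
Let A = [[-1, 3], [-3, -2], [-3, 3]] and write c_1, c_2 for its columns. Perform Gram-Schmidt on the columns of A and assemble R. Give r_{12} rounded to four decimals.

c_1 = (-1, -3, -3); ‖c_1‖ = 4.3589, so q_1 = (-0.2294, -0.6882, -0.6882).
r_{12} = q_1·c_2 = -1.3765.

r_{12} = -1.3765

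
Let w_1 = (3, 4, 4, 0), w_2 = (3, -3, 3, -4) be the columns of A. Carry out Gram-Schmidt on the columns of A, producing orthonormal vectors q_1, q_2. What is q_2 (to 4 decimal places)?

w_1 = (3, 4, 4, 0); ‖w_1‖ = 6.4031, so q_1 = (0.4685, 0.6247, 0.6247, 0.0000).
q_1·w_2 = 0.4685·3 + 0.6247·(-3) + 0.6247·3 + 0.0000·(-4) = 1.4056.
u_2 = w_2 − 1.4056·q_1 = (2.3415, -3.8780, 2.1220, -4.0000).
‖u_2‖ = 6.4050, so q_2 = (0.3656, -0.6055, 0.3313, -0.6245).

q_2 = (0.3656, -0.6055, 0.3313, -0.6245)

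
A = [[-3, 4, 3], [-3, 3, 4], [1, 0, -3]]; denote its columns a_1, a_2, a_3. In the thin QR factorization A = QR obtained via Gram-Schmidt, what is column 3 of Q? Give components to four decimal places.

e_3 = (0.5145, -0.6860, -0.5145)

e_1 = a_1/‖a_1‖ = (-3, -3, 1)/4.3589 = (-0.6882, -0.6882, 0.2294).
r_{12} = e_1·a_2 = -4.8177.
u_2 = a_2 + 4.8177·e_1 = (0.6842, -0.3158, 1.1053).
‖u_2‖ = 1.3377, so e_2 = (0.5115, -0.2361, 0.8262).
r_{13} = e_1·a_3 = -5.5060; r_{23} = e_2·a_3 = -1.8885.
u_3 = a_3 + 5.5060·e_1 + 1.8885·e_2 = (0.1765, -0.2353, -0.1765).
‖u_3‖ = 0.3430, so e_3 = (0.5145, -0.6860, -0.5145).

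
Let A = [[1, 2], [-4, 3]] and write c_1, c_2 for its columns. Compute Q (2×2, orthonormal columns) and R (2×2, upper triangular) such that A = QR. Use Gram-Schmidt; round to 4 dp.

Q = [[0.2425, 0.9701], [-0.9701, 0.2425]], R = [[4.1231, -2.4254], [0.0000, 2.6679]]

c_1 = (1, -4); ‖c_1‖ = 4.1231, so e_1 = (0.2425, -0.9701).
e_1·c_2 = 0.2425·2 + (-0.9701)·3 = -2.4254.
u_2 = c_2 + 2.4254·e_1 = (2.5882, 0.6471).
‖u_2‖ = 2.6679, so e_2 = (0.9701, 0.2425).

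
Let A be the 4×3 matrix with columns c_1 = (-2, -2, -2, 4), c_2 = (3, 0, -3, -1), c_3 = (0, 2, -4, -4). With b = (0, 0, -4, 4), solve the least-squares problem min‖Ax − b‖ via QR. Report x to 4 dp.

c_1 = (-2, -2, -2, 4); ‖c_1‖ = 5.2915, so e_1 = (-0.3780, -0.3780, -0.3780, 0.7559).
e_1·c_2 = (-0.3780)·3 + (-0.3780)·0 + (-0.3780)·(-3) + 0.7559·(-1) = -0.7559.
u_2 = c_2 + 0.7559·e_1 = (2.7143, -0.2857, -3.2857, -0.4286).
‖u_2‖ = 4.2929, so e_2 = (0.6323, -0.0666, -0.7654, -0.0998).
e_1·c_3 = (-0.3780)·0 + (-0.3780)·2 + (-0.3780)·(-4) + 0.7559·(-4) = -2.2678; e_2·c_3 = 0.6323·0 + (-0.0666)·2 + (-0.7654)·(-4) + (-0.0998)·(-4) = 3.3278.
u_3 = c_3 + 2.2678·e_1 − 3.3278·e_2 = (-2.9612, 1.3643, -2.3101, -1.9535).
‖u_3‖ = 4.4478, so e_3 = (-0.6658, 0.3067, -0.5194, -0.4392).
Qᵀb = (4.5356, 2.6622, 0.3207).
Back-substitute: x_3 = 0.3207/4.4478 = 0.0721.
x_2 = (2.6622 − 3.3278·0.0721)/4.2929 = 0.5643.
x_1 = (4.5356 + 0.7559·0.5643 + 2.2678·0.0721)/5.2915 = 0.9687.

x = (0.9687, 0.5643, 0.0721)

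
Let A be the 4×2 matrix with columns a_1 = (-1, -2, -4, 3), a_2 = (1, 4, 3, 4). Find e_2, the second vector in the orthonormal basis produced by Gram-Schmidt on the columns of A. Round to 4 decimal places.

e_2 = (0.1117, 0.5424, 0.2871, 0.7816)

a_1 = (-1, -2, -4, 3); ‖a_1‖ = 5.4772, so e_1 = (-0.1826, -0.3651, -0.7303, 0.5477).
e_1·a_2 = (-0.1826)·1 + (-0.3651)·4 + (-0.7303)·3 + 0.5477·4 = -1.6432.
u_2 = a_2 + 1.6432·e_1 = (0.7000, 3.4000, 1.8000, 4.9000).
‖u_2‖ = 6.2690, so e_2 = (0.1117, 0.5424, 0.2871, 0.7816).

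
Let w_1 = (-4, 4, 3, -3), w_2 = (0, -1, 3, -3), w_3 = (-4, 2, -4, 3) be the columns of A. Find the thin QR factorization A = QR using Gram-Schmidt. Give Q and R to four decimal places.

Q = [[-0.5657, 0.2884, -0.7450], [0.5657, -0.5459, -0.5960], [0.4243, 0.5562, -0.2866], [-0.4243, -0.5562, -0.0879]], R = [[7.0711, 1.9799, 0.4243], [0.0000, 3.8833, -6.1391], [0.0000, 0.0000, 2.6704]]

w_1 = (-4, 4, 3, -3); ‖w_1‖ = 7.0711, so e_1 = (-0.5657, 0.5657, 0.4243, -0.4243).
e_1·w_2 = (-0.5657)·0 + 0.5657·(-1) + 0.4243·3 + (-0.4243)·(-3) = 1.9799.
u_2 = w_2 − 1.9799·e_1 = (1.1200, -2.1200, 2.1600, -2.1600).
‖u_2‖ = 3.8833, so e_2 = (0.2884, -0.5459, 0.5562, -0.5562).
e_1·w_3 = (-0.5657)·(-4) + 0.5657·2 + 0.4243·(-4) + (-0.4243)·3 = 0.4243; e_2·w_3 = 0.2884·(-4) + (-0.5459)·2 + 0.5562·(-4) + (-0.5562)·3 = -6.1391.
u_3 = w_3 − 0.4243·e_1 + 6.1391·e_2 = (-1.9894, -1.5915, -0.7653, -0.2347).
‖u_3‖ = 2.6704, so e_3 = (-0.7450, -0.5960, -0.2866, -0.0879).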